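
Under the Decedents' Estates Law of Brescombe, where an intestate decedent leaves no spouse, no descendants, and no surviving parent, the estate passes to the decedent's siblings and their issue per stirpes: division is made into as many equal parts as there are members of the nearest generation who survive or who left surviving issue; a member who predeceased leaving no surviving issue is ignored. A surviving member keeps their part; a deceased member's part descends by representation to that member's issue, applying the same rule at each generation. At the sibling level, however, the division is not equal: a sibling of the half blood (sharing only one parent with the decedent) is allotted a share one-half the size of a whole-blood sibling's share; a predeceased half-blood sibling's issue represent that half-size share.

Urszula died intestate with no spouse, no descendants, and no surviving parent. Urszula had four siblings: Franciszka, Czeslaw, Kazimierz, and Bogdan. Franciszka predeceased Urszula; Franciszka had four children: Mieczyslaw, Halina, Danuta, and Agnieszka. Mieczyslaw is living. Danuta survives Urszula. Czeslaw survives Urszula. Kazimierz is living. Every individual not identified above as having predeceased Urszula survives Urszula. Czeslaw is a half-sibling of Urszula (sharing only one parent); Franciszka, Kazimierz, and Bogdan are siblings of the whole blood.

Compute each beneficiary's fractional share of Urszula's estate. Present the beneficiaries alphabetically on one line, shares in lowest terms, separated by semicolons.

No spouse, descendants, or parent survives, so the estate passes to Urszula's siblings per stirpes.
Half-blood siblings count for one-half the weight of whole-blood siblings at the initial division.
Dividing 1 in proportion to weights (total weight 7/2): Franciszka (weight 1) → 2/7; Czeslaw (weight 1/2) → 1/7; Kazimierz (weight 1) → 2/7; Bogdan (weight 1) → 2/7.
Franciszka predeceased; the 2/7 allotted to Franciszka's branch passes to Franciszka's issue by representation.
The 2/7 is divided into 4 equal shares of 1/14 among Mieczyslaw, Halina, Danuta, Agnieszka.
Mieczyslaw is living and takes 1/14.
Halina is living and takes 1/14.
Danuta is living and takes 1/14.
Agnieszka is living and takes 1/14.
Czeslaw is living and takes 1/7.
Kazimierz is living and takes 2/7.
Bogdan is living and takes 2/7.

Agnieszka 1/14; Bogdan 2/7; Czeslaw 1/7; Danuta 1/14; Halina 1/14; Kazimierz 2/7; Mieczyslaw 1/14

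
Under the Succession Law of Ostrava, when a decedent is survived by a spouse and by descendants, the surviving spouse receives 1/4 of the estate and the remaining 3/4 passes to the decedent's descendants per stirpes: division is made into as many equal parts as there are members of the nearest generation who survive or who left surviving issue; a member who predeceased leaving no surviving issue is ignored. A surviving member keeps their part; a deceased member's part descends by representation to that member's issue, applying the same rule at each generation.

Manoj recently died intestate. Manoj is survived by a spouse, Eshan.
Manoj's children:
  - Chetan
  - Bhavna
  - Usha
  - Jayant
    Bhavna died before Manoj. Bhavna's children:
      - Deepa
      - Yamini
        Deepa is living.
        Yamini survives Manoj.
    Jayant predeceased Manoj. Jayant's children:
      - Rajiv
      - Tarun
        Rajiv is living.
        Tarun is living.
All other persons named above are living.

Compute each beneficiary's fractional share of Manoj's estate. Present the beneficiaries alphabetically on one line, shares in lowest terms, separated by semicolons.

Eshan, as surviving spouse, takes 1/4.
The remaining 3/4 passes to Manoj's descendants per stirpes.
The 3/4 is divided into 4 equal shares of 3/16 among Chetan, Bhavna, Usha, Jayant.
Chetan is living and takes 3/16.
Bhavna predeceased; the 3/16 allotted to Bhavna's branch passes to Bhavna's issue by representation.
The 3/16 is divided into 2 equal shares of 3/32 among Deepa, Yamini.
Deepa is living and takes 3/32.
Yamini is living and takes 3/32.
Usha is living and takes 3/16.
Jayant predeceased; the 3/16 allotted to Jayant's branch passes to Jayant's issue by representation.
The 3/16 is divided into 2 equal shares of 3/32 among Rajiv, Tarun.
Rajiv is living and takes 3/32.
Tarun is living and takes 3/32.

Chetan 3/16; Deepa 3/32; Eshan 1/4; Rajiv 3/32; Tarun 3/32; Usha 3/16; Yamini 3/32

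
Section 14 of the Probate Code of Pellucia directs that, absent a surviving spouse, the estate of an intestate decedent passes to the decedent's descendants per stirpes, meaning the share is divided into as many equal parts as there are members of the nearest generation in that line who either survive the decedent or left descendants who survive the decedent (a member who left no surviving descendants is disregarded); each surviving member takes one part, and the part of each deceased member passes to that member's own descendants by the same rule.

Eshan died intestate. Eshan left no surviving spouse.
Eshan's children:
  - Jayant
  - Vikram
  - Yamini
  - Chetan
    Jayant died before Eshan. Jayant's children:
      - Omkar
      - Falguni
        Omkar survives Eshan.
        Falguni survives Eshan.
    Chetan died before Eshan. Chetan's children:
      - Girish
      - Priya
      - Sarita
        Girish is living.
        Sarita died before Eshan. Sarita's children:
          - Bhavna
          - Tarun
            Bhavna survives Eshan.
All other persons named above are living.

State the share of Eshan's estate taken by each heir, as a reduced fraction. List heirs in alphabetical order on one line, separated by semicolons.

There is no surviving spouse, so the entire estate passes to Eshan's descendants per stirpes.
The estate is divided into 4 equal shares of 1/4 among Jayant, Vikram, Yamini, Chetan.
Jayant predeceased; the 1/4 allotted to Jayant's branch passes to Jayant's issue by representation.
The 1/4 is divided into 2 equal shares of 1/8 among Omkar, Falguni.
Omkar is living and takes 1/8.
Falguni is living and takes 1/8.
Vikram is living and takes 1/4.
Yamini is living and takes 1/4.
Chetan predeceased; the 1/4 allotted to Chetan's branch passes to Chetan's issue by representation.
The 1/4 is divided into 3 equal shares of 1/12 among Girish, Priya, Sarita.
Girish is living and takes 1/12.
Priya is living and takes 1/12.
Sarita predeceased; the 1/12 allotted to Sarita's branch passes to Sarita's issue by representation.
The 1/12 is divided into 2 equal shares of 1/24 among Bhavna, Tarun.
Bhavna is living and takes 1/24.
Tarun is living and takes 1/24.

Bhavna 1/24; Falguni 1/8; Girish 1/12; Omkar 1/8; Priya 1/12; Tarun 1/24; Vikram 1/4; Yamini 1/4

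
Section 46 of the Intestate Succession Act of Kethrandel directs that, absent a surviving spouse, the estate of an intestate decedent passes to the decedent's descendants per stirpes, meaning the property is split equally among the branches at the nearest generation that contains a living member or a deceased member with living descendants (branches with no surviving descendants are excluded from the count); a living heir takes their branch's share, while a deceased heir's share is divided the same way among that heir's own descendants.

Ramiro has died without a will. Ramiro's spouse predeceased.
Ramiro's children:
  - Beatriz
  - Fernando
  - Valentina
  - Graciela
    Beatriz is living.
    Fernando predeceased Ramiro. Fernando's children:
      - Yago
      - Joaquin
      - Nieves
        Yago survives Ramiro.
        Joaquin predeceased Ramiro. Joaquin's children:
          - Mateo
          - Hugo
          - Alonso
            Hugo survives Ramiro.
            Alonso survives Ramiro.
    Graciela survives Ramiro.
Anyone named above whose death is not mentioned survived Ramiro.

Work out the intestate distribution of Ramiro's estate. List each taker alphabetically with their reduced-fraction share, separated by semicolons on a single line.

There is no surviving spouse, so the entire estate passes to Ramiro's descendants per stirpes.
The estate is divided into 4 equal shares of 1/4 among Beatriz, Fernando, Valentina, Graciela.
Beatriz is living and takes 1/4.
Fernando predeceased; the 1/4 allotted to Fernando's branch passes to Fernando's issue by representation.
The 1/4 is divided into 3 equal shares of 1/12 among Yago, Joaquin, Nieves.
Yago is living and takes 1/12.
Joaquin predeceased; the 1/12 allotted to Joaquin's branch passes to Joaquin's issue by representation.
The 1/12 is divided into 3 equal shares of 1/36 among Mateo, Hugo, Alonso.
Mateo is living and takes 1/36.
Hugo is living and takes 1/36.
Alonso is living and takes 1/36.
Nieves is living and takes 1/12.
Valentina is living and takes 1/4.
Graciela is living and takes 1/4.

Alonso 1/36; Beatriz 1/4; Graciela 1/4; Hugo 1/36; Mateo 1/36; Nieves 1/12; Valentina 1/4; Yago 1/12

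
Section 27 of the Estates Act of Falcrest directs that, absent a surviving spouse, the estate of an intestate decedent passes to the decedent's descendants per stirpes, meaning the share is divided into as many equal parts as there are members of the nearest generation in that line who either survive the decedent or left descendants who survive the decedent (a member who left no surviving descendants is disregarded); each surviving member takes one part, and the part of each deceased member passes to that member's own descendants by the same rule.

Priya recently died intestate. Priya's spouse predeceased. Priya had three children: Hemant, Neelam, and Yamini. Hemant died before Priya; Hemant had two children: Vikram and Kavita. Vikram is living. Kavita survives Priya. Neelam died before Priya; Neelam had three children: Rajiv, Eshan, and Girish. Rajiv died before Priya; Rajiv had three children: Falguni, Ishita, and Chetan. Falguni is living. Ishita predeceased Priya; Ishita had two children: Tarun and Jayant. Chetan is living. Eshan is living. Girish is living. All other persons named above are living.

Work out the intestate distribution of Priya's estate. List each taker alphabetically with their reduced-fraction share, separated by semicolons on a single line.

There is no surviving spouse, so the entire estate passes to Priya's descendants per stirpes.
The estate is divided into 3 equal shares of 1/3 among Hemant, Neelam, Yamini.
Hemant predeceased; the 1/3 allotted to Hemant's branch passes to Hemant's issue by representation.
The 1/3 is divided into 2 equal shares of 1/6 among Vikram, Kavita.
Vikram is living and takes 1/6.
Kavita is living and takes 1/6.
Neelam predeceased; the 1/3 allotted to Neelam's branch passes to Neelam's issue by representation.
The 1/3 is divided into 3 equal shares of 1/9 among Rajiv, Eshan, Girish.
Rajiv predeceased; the 1/9 allotted to Rajiv's branch passes to Rajiv's issue by representation.
The 1/9 is divided into 3 equal shares of 1/27 among Falguni, Ishita, Chetan.
Falguni is living and takes 1/27.
Ishita predeceased; the 1/27 allotted to Ishita's branch passes to Ishita's issue by representation.
The 1/27 is divided into 2 equal shares of 1/54 among Tarun, Jayant.
Tarun is living and takes 1/54.
Jayant is living and takes 1/54.
Chetan is living and takes 1/27.
Eshan is living and takes 1/9.
Girish is living and takes 1/9.
Yamini is living and takes 1/3.

Chetan 1/27; Eshan 1/9; Falguni 1/27; Girish 1/9; Jayant 1/54; Kavita 1/6; Tarun 1/54; Vikram 1/6; Yamini 1/3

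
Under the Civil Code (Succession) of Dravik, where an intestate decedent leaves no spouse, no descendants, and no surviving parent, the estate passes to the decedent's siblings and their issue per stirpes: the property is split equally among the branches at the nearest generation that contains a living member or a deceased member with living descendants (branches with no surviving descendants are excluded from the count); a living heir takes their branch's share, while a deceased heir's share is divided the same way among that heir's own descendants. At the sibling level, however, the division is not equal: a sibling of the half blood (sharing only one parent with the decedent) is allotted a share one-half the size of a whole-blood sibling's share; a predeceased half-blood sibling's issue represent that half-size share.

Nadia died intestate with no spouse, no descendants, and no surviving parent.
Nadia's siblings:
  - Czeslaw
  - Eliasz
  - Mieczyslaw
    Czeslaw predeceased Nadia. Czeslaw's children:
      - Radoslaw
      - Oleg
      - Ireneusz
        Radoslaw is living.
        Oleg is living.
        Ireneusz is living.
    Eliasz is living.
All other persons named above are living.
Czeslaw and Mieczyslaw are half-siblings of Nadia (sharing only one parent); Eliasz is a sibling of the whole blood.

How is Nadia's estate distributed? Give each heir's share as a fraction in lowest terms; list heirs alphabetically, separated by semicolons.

No spouse, descendants, or parent survives, so the estate passes to Nadia's siblings per stirpes.
Half-blood siblings count for one-half the weight of whole-blood siblings at the initial division.
Dividing 1 in proportion to weights (total weight 2): Czeslaw (weight 1/2) → 1/4; Eliasz (weight 1) → 1/2; Mieczyslaw (weight 1/2) → 1/4.
Czeslaw predeceased; the 1/4 allotted to Czeslaw's branch passes to Czeslaw's issue by representation.
The 1/4 is divided into 3 equal shares of 1/12 among Radoslaw, Oleg, Ireneusz.
Radoslaw is living and takes 1/12.
Oleg is living and takes 1/12.
Ireneusz is living and takes 1/12.
Eliasz is living and takes 1/2.
Mieczyslaw is living and takes 1/4.

Eliasz 1/2; Ireneusz 1/12; Mieczyslaw 1/4; Oleg 1/12; Radoslaw 1/12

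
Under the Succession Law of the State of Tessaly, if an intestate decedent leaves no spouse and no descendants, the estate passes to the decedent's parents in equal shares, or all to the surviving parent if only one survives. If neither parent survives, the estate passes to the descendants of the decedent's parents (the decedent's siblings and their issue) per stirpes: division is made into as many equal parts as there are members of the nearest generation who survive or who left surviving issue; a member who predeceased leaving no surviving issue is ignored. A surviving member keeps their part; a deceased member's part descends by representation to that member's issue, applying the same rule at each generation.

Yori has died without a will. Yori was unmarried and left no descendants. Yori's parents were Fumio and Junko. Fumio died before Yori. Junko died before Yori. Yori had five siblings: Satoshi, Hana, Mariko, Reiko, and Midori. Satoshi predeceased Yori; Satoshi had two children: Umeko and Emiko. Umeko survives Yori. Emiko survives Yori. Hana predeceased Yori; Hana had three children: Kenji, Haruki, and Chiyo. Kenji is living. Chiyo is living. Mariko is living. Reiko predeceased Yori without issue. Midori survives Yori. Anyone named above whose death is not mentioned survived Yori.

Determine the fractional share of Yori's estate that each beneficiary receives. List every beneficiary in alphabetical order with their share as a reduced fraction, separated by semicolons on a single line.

Neither parent survives and there are no descendants, so the estate passes to Yori's siblings and their issue per stirpes.
Reiko left no surviving issue, so that branch lapses and is disregarded.
The estate is divided into 4 equal shares of 1/4 among Satoshi, Hana, Mariko, Midori.
Satoshi predeceased; the 1/4 allotted to Satoshi's branch passes to Satoshi's issue by representation.
The 1/4 is divided into 2 equal shares of 1/8 among Umeko, Emiko.
Umeko is living and takes 1/8.
Emiko is living and takes 1/8.
Hana predeceased; the 1/4 allotted to Hana's branch passes to Hana's issue by representation.
The 1/4 is divided into 3 equal shares of 1/12 among Kenji, Haruki, Chiyo.
Kenji is living and takes 1/12.
Haruki is living and takes 1/12.
Chiyo is living and takes 1/12.
Mariko is living and takes 1/4.
Midori is living and takes 1/4.

Chiyo 1/12; Emiko 1/8; Haruki 1/12; Kenji 1/12; Mariko 1/4; Midori 1/4; Umeko 1/8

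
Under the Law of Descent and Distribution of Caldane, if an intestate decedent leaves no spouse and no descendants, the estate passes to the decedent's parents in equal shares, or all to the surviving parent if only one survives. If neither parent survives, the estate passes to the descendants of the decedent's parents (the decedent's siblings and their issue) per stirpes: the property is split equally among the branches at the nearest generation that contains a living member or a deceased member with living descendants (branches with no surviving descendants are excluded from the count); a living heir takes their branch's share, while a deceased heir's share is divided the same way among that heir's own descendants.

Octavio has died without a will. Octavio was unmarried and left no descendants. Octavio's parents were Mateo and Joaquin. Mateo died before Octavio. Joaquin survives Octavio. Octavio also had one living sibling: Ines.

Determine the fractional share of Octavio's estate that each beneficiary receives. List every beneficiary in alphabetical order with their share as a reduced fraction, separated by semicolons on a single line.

Only one parent, Joaquin, survives, so Joaquin takes the entire estate. The siblings take nothing because a surviving parent has priority.

Joaquin 1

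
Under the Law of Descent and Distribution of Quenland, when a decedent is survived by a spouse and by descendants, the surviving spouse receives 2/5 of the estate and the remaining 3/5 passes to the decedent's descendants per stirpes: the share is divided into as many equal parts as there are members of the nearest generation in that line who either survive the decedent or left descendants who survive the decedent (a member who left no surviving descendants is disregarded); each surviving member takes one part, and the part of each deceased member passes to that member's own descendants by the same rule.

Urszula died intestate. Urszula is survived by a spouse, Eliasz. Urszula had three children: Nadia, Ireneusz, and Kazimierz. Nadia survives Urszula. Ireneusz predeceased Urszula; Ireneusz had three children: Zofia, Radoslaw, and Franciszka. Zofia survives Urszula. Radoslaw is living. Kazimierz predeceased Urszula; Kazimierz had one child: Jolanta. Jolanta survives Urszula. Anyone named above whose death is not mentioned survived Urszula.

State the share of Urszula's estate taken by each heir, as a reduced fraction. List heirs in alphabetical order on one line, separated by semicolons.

Eliasz, as surviving spouse, takes 2/5.
The remaining 3/5 passes to Urszula's descendants per stirpes.
The 3/5 is divided into 3 equal shares of 1/5 among Nadia, Ireneusz, Kazimierz.
Nadia is living and takes 1/5.
Ireneusz predeceased; the 1/5 allotted to Ireneusz's branch passes to Ireneusz's issue by representation.
The 1/5 is divided into 3 equal shares of 1/15 among Zofia, Radoslaw, Franciszka.
Zofia is living and takes 1/15.
Radoslaw is living and takes 1/15.
Franciszka is living and takes 1/15.
Kazimierz predeceased; the 1/5 allotted to Kazimierz's branch passes to Kazimierz's issue by representation.
Jolanta is the sole taker at this level and receives the full 1/5.

Eliasz 2/5; Franciszka 1/15; Jolanta 1/5; Nadia 1/5; Radoslaw 1/15; Zofia 1/15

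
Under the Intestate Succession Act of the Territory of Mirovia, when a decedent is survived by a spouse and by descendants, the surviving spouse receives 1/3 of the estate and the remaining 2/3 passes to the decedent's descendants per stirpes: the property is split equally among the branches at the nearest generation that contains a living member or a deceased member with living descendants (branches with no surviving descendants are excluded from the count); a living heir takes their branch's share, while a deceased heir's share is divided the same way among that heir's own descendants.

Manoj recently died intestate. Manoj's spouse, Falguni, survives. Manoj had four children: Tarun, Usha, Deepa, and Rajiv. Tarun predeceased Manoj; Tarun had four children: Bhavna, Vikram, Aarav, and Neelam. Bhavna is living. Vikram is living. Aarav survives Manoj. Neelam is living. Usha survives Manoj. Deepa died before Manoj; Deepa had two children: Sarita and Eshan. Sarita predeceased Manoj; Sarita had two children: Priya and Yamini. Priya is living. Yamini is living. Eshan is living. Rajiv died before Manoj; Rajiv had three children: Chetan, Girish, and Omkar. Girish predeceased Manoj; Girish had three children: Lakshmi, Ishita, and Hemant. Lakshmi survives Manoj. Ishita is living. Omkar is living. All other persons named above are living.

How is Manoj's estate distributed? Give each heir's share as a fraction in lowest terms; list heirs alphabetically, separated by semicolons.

Falguni, as surviving spouse, takes 1/3.
The remaining 2/3 passes to Manoj's descendants per stirpes.
The 2/3 is divided into 4 equal shares of 1/6 among Tarun, Usha, Deepa, Rajiv.
Tarun predeceased; the 1/6 allotted to Tarun's branch passes to Tarun's issue by representation.
The 1/6 is divided into 4 equal shares of 1/24 among Bhavna, Vikram, Aarav, Neelam.
Bhavna is living and takes 1/24.
Vikram is living and takes 1/24.
Aarav is living and takes 1/24.
Neelam is living and takes 1/24.
Usha is living and takes 1/6.
Deepa predeceased; the 1/6 allotted to Deepa's branch passes to Deepa's issue by representation.
The 1/6 is divided into 2 equal shares of 1/12 among Sarita, Eshan.
Sarita predeceased; the 1/12 allotted to Sarita's branch passes to Sarita's issue by representation.
The 1/12 is divided into 2 equal shares of 1/24 among Priya, Yamini.
Priya is living and takes 1/24.
Yamini is living and takes 1/24.
Eshan is living and takes 1/12.
Rajiv predeceased; the 1/6 allotted to Rajiv's branch passes to Rajiv's issue by representation.
The 1/6 is divided into 3 equal shares of 1/18 among Chetan, Girish, Omkar.
Chetan is living and takes 1/18.
Girish predeceased; the 1/18 allotted to Girish's branch passes to Girish's issue by representation.
The 1/18 is divided into 3 equal shares of 1/54 among Lakshmi, Ishita, Hemant.
Lakshmi is living and takes 1/54.
Ishita is living and takes 1/54.
Hemant is living and takes 1/54.
Omkar is living and takes 1/18.

Aarav 1/24; Bhavna 1/24; Chetan 1/18; Eshan 1/12; Falguni 1/3; Hemant 1/54; Ishita 1/54; Lakshmi 1/54; Neelam 1/24; Omkar 1/18; Priya 1/24; Usha 1/6; Vikram 1/24; Yamini 1/24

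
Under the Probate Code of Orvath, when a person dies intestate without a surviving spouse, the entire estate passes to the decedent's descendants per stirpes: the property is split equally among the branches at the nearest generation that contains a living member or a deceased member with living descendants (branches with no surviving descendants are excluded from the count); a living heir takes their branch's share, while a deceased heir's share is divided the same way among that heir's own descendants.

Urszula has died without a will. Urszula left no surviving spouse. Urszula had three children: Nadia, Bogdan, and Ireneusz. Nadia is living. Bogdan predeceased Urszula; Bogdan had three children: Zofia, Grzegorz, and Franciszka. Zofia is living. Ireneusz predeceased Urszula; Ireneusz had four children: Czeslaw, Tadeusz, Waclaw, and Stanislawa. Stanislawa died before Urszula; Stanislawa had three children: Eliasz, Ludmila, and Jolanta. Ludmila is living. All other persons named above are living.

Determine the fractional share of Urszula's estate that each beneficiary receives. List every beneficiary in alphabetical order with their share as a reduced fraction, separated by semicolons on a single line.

There is no surviving spouse, so the entire estate passes to Urszula's descendants per stirpes.
The estate is divided into 3 equal shares of 1/3 among Nadia, Bogdan, Ireneusz.
Nadia is living and takes 1/3.
Bogdan predeceased; the 1/3 allotted to Bogdan's branch passes to Bogdan's issue by representation.
The 1/3 is divided into 3 equal shares of 1/9 among Zofia, Grzegorz, Franciszka.
Zofia is living and takes 1/9.
Grzegorz is living and takes 1/9.
Franciszka is living and takes 1/9.
Ireneusz predeceased; the 1/3 allotted to Ireneusz's branch passes to Ireneusz's issue by representation.
The 1/3 is divided into 4 equal shares of 1/12 among Czeslaw, Tadeusz, Waclaw, Stanislawa.
Czeslaw is living and takes 1/12.
Tadeusz is living and takes 1/12.
Waclaw is living and takes 1/12.
Stanislawa predeceased; the 1/12 allotted to Stanislawa's branch passes to Stanislawa's issue by representation.
The 1/12 is divided into 3 equal shares of 1/36 among Eliasz, Ludmila, Jolanta.
Eliasz is living and takes 1/36.
Ludmila is living and takes 1/36.
Jolanta is living and takes 1/36.

Czeslaw 1/12; Eliasz 1/36; Franciszka 1/9; Grzegorz 1/9; Jolanta 1/36; Ludmila 1/36; Nadia 1/3; Tadeusz 1/12; Waclaw 1/12; Zofia 1/9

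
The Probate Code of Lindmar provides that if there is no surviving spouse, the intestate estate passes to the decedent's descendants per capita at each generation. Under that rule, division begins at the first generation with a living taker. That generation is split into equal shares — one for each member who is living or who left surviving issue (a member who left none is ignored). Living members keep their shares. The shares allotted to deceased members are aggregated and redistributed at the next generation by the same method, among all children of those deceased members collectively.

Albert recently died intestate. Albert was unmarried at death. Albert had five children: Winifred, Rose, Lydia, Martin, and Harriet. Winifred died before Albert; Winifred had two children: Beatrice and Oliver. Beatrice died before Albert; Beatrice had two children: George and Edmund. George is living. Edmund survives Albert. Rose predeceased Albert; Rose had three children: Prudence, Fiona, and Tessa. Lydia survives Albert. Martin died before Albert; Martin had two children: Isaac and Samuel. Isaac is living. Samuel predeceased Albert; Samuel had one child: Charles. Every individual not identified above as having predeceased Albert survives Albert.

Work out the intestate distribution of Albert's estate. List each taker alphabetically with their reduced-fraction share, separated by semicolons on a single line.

Charles 2/35; Edmund 2/35; Fiona 3/35; George 2/35; Harriet 1/5; Isaac 3/35; Lydia 1/5; Oliver 3/35; Prudence 3/35; Tessa 3/35

There is no surviving spouse, so the entire estate passes to Albert's descendants per capita at each generation.
At generation 1 (Winifred, Rose, Lydia, Martin, Harriet) there are 5 shares of (1)/5 = 1/5 each.
Living: Lydia and Harriet — each takes 1/5.
Deceased: Winifred, Rose, and Martin. Their combined 3/5 is pooled and carried to generation 2.
At generation 2 (Beatrice, Oliver, Prudence, Fiona, Tessa, Isaac, Samuel) there are 7 shares of (3/5)/7 = 3/35 each.
Living: Oliver, Prudence, Fiona, Tessa, and Isaac — each takes 3/35.
Deceased: Beatrice and Samuel. Their combined 6/35 is pooled and carried to generation 3.
At generation 3 (George, Edmund, Charles) there are 3 shares of (6/35)/3 = 2/35 each.
Living: George, Edmund, and Charles — each takes 2/35.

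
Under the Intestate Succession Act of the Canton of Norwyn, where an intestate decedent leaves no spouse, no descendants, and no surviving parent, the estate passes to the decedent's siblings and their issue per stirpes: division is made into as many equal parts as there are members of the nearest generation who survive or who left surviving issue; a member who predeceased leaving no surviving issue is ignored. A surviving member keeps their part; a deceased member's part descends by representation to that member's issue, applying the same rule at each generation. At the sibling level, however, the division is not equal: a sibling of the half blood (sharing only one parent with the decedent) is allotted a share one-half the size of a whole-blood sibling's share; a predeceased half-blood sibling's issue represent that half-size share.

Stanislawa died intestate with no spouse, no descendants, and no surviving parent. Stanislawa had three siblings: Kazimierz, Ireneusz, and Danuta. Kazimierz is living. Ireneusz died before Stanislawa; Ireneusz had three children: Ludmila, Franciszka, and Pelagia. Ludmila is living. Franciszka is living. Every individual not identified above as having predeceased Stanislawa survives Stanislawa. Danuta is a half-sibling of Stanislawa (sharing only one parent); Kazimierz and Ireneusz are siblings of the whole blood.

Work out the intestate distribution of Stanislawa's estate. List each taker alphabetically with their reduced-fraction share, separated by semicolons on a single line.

Danuta 1/5; Franciszka 2/15; Kazimierz 2/5; Ludmila 2/15; Pelagia 2/15

No spouse, descendants, or parent survives, so the estate passes to Stanislawa's siblings per stirpes.
Half-blood siblings count for one-half the weight of whole-blood siblings at the initial division.
Dividing 1 in proportion to weights (total weight 5/2): Kazimierz (weight 1) → 2/5; Ireneusz (weight 1) → 2/5; Danuta (weight 1/2) → 1/5.
Kazimierz is living and takes 2/5.
Ireneusz predeceased; the 2/5 allotted to Ireneusz's branch passes to Ireneusz's issue by representation.
The 2/5 is divided into 3 equal shares of 2/15 among Ludmila, Franciszka, Pelagia.
Ludmila is living and takes 2/15.
Franciszka is living and takes 2/15.
Pelagia is living and takes 2/15.
Danuta is living and takes 1/5.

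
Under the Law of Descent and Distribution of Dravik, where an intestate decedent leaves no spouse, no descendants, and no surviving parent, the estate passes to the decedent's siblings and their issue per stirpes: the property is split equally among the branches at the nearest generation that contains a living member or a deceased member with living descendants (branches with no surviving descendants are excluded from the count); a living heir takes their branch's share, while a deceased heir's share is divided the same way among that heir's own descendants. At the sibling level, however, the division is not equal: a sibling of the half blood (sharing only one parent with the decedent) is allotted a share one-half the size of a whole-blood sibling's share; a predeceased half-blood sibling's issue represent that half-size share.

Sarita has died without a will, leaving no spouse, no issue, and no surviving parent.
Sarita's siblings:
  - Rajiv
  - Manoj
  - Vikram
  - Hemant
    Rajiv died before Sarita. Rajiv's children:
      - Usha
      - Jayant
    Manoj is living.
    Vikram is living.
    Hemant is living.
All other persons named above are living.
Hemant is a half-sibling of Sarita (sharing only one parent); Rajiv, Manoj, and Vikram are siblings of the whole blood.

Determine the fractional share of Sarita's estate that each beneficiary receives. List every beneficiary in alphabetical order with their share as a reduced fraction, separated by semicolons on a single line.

No spouse, descendants, or parent survives, so the estate passes to Sarita's siblings per stirpes.
Half-blood siblings count for one-half the weight of whole-blood siblings at the initial division.
Dividing 1 in proportion to weights (total weight 7/2): Rajiv (weight 1) → 2/7; Manoj (weight 1) → 2/7; Vikram (weight 1) → 2/7; Hemant (weight 1/2) → 1/7.
Rajiv predeceased; the 2/7 allotted to Rajiv's branch passes to Rajiv's issue by representation.
The 2/7 is divided into 2 equal shares of 1/7 among Usha, Jayant.
Usha is living and takes 1/7.
Jayant is living and takes 1/7.
Manoj is living and takes 2/7.
Vikram is living and takes 2/7.
Hemant is living and takes 1/7.

Hemant 1/7; Jayant 1/7; Manoj 2/7; Usha 1/7; Vikram 2/7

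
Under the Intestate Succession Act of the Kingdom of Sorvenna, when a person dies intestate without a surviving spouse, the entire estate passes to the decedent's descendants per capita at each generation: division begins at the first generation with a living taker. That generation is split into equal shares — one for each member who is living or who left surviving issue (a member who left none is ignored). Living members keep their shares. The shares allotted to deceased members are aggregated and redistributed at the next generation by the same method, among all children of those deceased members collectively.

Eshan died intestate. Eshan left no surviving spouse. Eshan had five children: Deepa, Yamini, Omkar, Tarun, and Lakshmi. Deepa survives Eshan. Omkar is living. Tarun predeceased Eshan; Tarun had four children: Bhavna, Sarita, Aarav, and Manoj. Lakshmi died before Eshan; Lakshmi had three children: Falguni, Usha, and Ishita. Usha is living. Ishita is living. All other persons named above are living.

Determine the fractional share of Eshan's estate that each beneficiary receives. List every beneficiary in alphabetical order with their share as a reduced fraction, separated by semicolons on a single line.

Aarav 2/35; Bhavna 2/35; Deepa 1/5; Falguni 2/35; Ishita 2/35; Manoj 2/35; Omkar 1/5; Sarita 2/35; Usha 2/35; Yamini 1/5

There is no surviving spouse, so the entire estate passes to Eshan's descendants per capita at each generation.
At generation 1 (Deepa, Yamini, Omkar, Tarun, Lakshmi) there are 5 shares of (1)/5 = 1/5 each.
Living: Deepa, Yamini, and Omkar — each takes 1/5.
Deceased: Tarun and Lakshmi. Their combined 2/5 is pooled and carried to generation 2.
At generation 2 (Bhavna, Sarita, Aarav, Manoj, Falguni, Usha, Ishita) there are 7 shares of (2/5)/7 = 2/35 each.
Living: Bhavna, Sarita, Aarav, Manoj, Falguni, Usha, and Ishita — each takes 2/35.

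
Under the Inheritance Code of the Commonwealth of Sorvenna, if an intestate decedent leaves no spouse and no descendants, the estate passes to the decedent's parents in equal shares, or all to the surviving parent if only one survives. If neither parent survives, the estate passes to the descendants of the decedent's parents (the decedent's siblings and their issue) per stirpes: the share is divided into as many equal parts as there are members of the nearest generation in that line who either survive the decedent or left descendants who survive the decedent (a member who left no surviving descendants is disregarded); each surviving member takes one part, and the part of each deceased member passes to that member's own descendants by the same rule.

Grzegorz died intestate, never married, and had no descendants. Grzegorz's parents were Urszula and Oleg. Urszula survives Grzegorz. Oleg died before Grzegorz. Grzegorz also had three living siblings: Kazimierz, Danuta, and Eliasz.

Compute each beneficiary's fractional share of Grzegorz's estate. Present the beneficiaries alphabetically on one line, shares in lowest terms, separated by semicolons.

Urszula 1

Only one parent, Urszula, survives, so Urszula takes the entire estate. The siblings take nothing because a surviving parent has priority.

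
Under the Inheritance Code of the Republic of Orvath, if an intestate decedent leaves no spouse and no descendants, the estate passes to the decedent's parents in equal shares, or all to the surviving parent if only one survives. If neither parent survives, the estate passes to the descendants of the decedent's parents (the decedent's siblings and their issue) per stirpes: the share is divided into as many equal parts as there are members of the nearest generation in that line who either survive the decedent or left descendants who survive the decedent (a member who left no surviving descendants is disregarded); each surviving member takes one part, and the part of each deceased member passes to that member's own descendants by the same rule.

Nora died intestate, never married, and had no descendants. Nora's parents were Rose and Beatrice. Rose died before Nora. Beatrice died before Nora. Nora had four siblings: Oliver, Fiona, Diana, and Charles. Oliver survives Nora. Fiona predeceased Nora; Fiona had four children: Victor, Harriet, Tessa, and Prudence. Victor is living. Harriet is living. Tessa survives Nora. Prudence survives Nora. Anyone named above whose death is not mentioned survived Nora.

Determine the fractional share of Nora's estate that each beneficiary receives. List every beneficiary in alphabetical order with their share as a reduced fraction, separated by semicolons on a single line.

Charles 1/4; Diana 1/4; Harriet 1/16; Oliver 1/4; Prudence 1/16; Tessa 1/16; Victor 1/16

Neither parent survives and there are no descendants, so the estate passes to Nora's siblings and their issue per stirpes.
The estate is divided into 4 equal shares of 1/4 among Oliver, Fiona, Diana, Charles.
Oliver is living and takes 1/4.
Fiona predeceased; the 1/4 allotted to Fiona's branch passes to Fiona's issue by representation.
The 1/4 is divided into 4 equal shares of 1/16 among Victor, Harriet, Tessa, Prudence.
Victor is living and takes 1/16.
Harriet is living and takes 1/16.
Tessa is living and takes 1/16.
Prudence is living and takes 1/16.
Diana is living and takes 1/4.
Charles is living and takes 1/4.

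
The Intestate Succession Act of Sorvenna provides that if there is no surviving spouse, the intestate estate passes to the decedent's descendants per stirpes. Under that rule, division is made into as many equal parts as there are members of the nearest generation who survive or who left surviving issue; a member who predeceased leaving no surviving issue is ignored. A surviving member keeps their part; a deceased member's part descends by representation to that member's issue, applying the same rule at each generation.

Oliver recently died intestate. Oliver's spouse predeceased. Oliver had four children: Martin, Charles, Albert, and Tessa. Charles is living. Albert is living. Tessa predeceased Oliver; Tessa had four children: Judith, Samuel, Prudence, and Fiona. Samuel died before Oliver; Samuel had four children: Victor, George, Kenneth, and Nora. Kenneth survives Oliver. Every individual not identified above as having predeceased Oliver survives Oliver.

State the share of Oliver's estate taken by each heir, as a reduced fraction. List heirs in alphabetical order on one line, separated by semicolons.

There is no surviving spouse, so the entire estate passes to Oliver's descendants per stirpes.
The estate is divided into 4 equal shares of 1/4 among Martin, Charles, Albert, Tessa.
Martin is living and takes 1/4.
Charles is living and takes 1/4.
Albert is living and takes 1/4.
Tessa predeceased; the 1/4 allotted to Tessa's branch passes to Tessa's issue by representation.
The 1/4 is divided into 4 equal shares of 1/16 among Judith, Samuel, Prudence, Fiona.
Judith is living and takes 1/16.
Samuel predeceased; the 1/16 allotted to Samuel's branch passes to Samuel's issue by representation.
The 1/16 is divided into 4 equal shares of 1/64 among Victor, George, Kenneth, Nora.
Victor is living and takes 1/64.
George is living and takes 1/64.
Kenneth is living and takes 1/64.
Nora is living and takes 1/64.
Prudence is living and takes 1/16.
Fiona is living and takes 1/16.

Albert 1/4; Charles 1/4; Fiona 1/16; George 1/64; Judith 1/16; Kenneth 1/64; Martin 1/4; Nora 1/64; Prudence 1/16; Victor 1/64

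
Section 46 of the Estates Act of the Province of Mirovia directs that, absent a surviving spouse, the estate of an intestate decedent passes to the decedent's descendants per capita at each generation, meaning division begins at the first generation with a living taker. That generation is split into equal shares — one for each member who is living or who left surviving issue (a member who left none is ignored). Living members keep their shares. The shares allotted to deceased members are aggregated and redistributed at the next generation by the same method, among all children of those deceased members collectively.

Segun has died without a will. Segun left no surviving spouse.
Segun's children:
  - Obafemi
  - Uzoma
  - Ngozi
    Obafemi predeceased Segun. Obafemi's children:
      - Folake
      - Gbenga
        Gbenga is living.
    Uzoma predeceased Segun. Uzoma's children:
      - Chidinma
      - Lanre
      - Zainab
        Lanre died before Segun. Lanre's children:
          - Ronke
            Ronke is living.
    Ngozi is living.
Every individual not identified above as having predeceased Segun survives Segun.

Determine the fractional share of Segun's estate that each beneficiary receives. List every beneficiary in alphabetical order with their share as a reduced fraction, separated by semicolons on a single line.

There is no surviving spouse, so the entire estate passes to Segun's descendants per capita at each generation.
At generation 1 (Obafemi, Uzoma, Ngozi) there are 3 shares of (1)/3 = 1/3 each.
Living: Ngozi — each takes 1/3.
Deceased: Obafemi and Uzoma. Their combined 2/3 is pooled and carried to generation 2.
At generation 2 (Folake, Gbenga, Chidinma, Lanre, Zainab) there are 5 shares of (2/3)/5 = 2/15 each.
Living: Folake, Gbenga, Chidinma, and Zainab — each takes 2/15.
Deceased: Lanre. That 2/15 share is carried to generation 3.
At generation 3 (Ronke) there are 1 shares of (2/15)/1 = 2/15 each.
Living: Ronke — each takes 2/15.

Chidinma 2/15; Folake 2/15; Gbenga 2/15; Ngozi 1/3; Ronke 2/15; Zainab 2/15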